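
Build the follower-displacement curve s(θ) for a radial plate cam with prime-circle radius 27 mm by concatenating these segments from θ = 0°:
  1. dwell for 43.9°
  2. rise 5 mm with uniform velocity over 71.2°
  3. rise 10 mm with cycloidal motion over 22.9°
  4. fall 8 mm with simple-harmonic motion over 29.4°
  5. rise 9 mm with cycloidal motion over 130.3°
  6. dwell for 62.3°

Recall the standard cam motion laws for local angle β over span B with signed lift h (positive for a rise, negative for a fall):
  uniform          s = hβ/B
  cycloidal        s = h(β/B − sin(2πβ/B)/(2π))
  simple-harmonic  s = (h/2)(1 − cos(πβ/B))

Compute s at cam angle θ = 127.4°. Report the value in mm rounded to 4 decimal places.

seg 1 [0°–43.9°] dwell: s stays 0.0000
seg 2 [43.9°–115.1°] uniform, h=5: full span → s += 5 → s = 5.0000
seg 3 [115.1°–138°] cycloidal, h=10: θ=127.4° here. β=12.3, B=22.9. 10·(0.5371 − sin(2π·0.5371)/(2π)) = 5.7390 → s = 10.7390

10.7390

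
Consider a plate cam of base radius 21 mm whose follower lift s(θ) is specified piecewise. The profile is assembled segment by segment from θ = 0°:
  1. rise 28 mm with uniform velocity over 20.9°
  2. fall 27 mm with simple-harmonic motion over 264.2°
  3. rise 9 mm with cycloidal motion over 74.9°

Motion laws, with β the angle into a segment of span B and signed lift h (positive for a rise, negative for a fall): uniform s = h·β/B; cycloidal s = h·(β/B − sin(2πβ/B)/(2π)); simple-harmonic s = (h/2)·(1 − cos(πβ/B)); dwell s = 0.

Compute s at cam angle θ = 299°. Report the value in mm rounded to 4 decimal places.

seg 1 [0°–20.9°] uniform, h=28: full span → s += 28 → s = 28.0000
seg 2 [20.9°–285.1°] simple-harmonic, h=-27: full span → s += -27 → s = 1.0000
seg 3 [285.1°–360°] cycloidal, h=9: θ=299° here. β=13.9, B=74.9. 9·(0.1856 − sin(2π·0.1856)/(2π)) = 0.3536 → s = 1.3536

1.3536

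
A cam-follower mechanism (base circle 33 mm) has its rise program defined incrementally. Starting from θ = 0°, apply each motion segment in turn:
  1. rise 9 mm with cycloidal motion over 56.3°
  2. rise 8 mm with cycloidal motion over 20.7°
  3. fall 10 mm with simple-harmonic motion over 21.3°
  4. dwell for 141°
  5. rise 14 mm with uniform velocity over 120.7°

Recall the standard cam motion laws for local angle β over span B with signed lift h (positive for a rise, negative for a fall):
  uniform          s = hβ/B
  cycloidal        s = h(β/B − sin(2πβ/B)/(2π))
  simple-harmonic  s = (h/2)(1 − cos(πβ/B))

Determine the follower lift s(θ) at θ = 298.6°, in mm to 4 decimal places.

seg 1 [0°–56.3°] cycloidal, h=9: full span → s += 9 → s = 9.0000
seg 2 [56.3°–77°] cycloidal, h=8: full span → s += 8 → s = 17.0000
seg 3 [77°–98.3°] simple-harmonic, h=-10: full span → s += -10 → s = 7.0000
seg 4 [98.3°–239.3°] dwell: s stays 7.0000
seg 5 [239.3°–360°] uniform, h=14: θ=298.6° here. β=59.3, B=120.7. 14·59.3/120.7 = 6.8782 → s = 13.8782

13.8782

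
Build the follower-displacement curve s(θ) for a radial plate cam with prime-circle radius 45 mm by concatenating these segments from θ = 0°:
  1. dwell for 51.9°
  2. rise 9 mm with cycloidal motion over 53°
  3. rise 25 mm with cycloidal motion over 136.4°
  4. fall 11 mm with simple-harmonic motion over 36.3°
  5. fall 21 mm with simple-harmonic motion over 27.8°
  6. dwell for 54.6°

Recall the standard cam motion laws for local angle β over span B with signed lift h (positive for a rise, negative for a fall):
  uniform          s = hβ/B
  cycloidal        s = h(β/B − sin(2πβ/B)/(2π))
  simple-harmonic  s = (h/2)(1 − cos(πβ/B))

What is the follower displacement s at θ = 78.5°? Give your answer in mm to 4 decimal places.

seg 1 [0°–51.9°] dwell: s stays 0.0000
seg 2 [51.9°–104.9°] cycloidal, h=9: θ=78.5° here. β=26.6, B=53. 9·(0.5019 − sin(2π·0.5019)/(2π)) = 4.5340 → s = 4.5340

4.5340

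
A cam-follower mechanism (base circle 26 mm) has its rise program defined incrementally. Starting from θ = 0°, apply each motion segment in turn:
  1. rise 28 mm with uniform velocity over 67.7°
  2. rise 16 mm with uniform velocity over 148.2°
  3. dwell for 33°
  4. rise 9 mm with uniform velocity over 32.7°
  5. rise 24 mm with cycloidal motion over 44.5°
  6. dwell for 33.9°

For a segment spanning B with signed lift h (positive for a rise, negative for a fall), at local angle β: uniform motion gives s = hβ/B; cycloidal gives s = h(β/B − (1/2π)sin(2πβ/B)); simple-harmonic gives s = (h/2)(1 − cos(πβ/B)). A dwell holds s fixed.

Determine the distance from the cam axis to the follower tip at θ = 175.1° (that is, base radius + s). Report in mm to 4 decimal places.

seg 1 [0°–67.7°] uniform, h=28: full span → s += 28 → s = 28.0000
seg 2 [67.7°–215.9°] uniform, h=16: θ=175.1° here. β=107.4, B=148.2. 16·107.4/148.2 = 11.5951 → s = 39.5951
radial distance = base radius + s = 26 + 39.5951 = 65.5951

65.5951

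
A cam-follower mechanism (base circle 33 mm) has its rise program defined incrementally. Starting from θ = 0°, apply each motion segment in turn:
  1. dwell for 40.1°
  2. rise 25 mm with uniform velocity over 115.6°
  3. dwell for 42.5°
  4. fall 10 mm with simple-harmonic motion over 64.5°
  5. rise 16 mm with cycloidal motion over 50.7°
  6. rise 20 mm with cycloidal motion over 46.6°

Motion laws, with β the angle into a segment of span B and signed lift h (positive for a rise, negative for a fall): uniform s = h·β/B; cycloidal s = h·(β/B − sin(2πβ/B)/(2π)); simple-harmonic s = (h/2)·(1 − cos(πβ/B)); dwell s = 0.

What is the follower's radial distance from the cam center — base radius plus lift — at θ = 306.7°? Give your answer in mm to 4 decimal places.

seg 1 [0°–40.1°] dwell: s stays 0.0000
seg 2 [40.1°–155.7°] uniform, h=25: full span → s += 25 → s = 25.0000
seg 3 [155.7°–198.2°] dwell: s stays 25.0000
seg 4 [198.2°–262.7°] simple-harmonic, h=-10: full span → s += -10 → s = 15.0000
seg 5 [262.7°–313.4°] cycloidal, h=16: θ=306.7° here. β=44, B=50.7. 16·(0.8679 − sin(2π·0.8679)/(2π)) = 15.7653 → s = 30.7653
radial distance = base radius + s = 33 + 30.7653 = 63.7653

63.7653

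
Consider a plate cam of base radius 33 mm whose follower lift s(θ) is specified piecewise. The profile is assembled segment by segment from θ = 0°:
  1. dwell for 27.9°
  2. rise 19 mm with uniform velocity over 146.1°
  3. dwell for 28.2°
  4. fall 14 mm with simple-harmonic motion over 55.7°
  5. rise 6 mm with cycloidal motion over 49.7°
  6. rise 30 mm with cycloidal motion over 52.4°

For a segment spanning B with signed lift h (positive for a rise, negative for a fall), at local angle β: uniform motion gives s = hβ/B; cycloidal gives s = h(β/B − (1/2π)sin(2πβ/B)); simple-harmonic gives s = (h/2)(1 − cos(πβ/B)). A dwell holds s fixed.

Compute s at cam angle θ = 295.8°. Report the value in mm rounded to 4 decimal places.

seg 1 [0°–27.9°] dwell: s stays 0.0000
seg 2 [27.9°–174°] uniform, h=19: full span → s += 19 → s = 19.0000
seg 3 [174°–202.2°] dwell: s stays 19.0000
seg 4 [202.2°–257.9°] simple-harmonic, h=-14: full span → s += -14 → s = 5.0000
seg 5 [257.9°–307.6°] cycloidal, h=6: θ=295.8° here. β=37.9, B=49.7. 6·(0.7626 − sin(2π·0.7626)/(2π)) = 5.5274 → s = 10.5274

10.5274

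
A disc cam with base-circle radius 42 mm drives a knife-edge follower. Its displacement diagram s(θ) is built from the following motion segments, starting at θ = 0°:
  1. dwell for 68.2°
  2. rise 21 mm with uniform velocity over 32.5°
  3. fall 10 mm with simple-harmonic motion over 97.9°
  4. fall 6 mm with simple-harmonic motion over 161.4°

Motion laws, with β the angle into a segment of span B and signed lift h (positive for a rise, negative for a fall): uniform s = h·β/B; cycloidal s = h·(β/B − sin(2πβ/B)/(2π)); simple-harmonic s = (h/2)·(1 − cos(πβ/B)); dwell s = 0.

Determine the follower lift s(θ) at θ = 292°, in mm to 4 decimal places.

seg 1 [0°–68.2°] dwell: s stays 0.0000
seg 2 [68.2°–100.7°] uniform, h=21: full span → s += 21 → s = 21.0000
seg 3 [100.7°–198.6°] simple-harmonic, h=-10: full span → s += -10 → s = 11.0000
seg 4 [198.6°–360°] simple-harmonic, h=-6: θ=292° here. β=93.4, B=161.4. -6/2·(1 − cos(π·0.5787)) = -3.7341 → s = 7.2659

7.2659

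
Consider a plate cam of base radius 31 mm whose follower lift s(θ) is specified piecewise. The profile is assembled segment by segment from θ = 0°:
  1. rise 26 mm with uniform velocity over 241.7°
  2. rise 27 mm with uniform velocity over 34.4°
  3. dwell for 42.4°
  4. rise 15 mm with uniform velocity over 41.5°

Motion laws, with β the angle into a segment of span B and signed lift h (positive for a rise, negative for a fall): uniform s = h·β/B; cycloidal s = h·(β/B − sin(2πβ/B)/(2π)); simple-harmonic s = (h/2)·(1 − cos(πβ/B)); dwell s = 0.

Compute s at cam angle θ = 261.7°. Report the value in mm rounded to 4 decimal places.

seg 1 [0°–241.7°] uniform, h=26: full span → s += 26 → s = 26.0000
seg 2 [241.7°–276.1°] uniform, h=27: θ=261.7° here. β=20, B=34.4. 27·20/34.4 = 15.6977 → s = 41.6977

41.6977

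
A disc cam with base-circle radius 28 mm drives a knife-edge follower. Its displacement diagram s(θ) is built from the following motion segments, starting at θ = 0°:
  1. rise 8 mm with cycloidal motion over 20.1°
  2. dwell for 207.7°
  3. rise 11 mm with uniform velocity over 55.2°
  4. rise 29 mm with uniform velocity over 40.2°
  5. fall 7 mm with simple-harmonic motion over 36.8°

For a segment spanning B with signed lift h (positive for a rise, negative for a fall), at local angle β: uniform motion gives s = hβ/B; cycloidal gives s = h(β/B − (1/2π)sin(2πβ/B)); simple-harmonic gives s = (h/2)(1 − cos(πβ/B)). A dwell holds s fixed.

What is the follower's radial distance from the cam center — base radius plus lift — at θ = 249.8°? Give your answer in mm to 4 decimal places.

seg 1 [0°–20.1°] cycloidal, h=8: full span → s += 8 → s = 8.0000
seg 2 [20.1°–227.8°] dwell: s stays 8.0000
seg 3 [227.8°–283°] uniform, h=11: θ=249.8° here. β=22, B=55.2. 11·22/55.2 = 4.3841 → s = 12.3841
radial distance = base radius + s = 28 + 12.3841 = 40.3841

40.3841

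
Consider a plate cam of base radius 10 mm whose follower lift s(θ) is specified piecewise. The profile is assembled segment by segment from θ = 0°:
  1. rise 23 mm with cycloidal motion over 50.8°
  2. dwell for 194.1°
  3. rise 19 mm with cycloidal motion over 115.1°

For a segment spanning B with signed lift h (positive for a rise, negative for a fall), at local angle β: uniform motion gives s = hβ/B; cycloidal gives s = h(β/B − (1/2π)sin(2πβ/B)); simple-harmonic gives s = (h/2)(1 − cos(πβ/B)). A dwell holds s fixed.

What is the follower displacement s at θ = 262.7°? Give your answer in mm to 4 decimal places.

seg 1 [0°–50.8°] cycloidal, h=23: full span → s += 23 → s = 23.0000
seg 2 [50.8°–244.9°] dwell: s stays 23.0000
seg 3 [244.9°–360°] cycloidal, h=19: θ=262.7° here. β=17.8, B=115.1. 19·(0.1546 − sin(2π·0.1546)/(2π)) = 0.4410 → s = 23.4410

23.4410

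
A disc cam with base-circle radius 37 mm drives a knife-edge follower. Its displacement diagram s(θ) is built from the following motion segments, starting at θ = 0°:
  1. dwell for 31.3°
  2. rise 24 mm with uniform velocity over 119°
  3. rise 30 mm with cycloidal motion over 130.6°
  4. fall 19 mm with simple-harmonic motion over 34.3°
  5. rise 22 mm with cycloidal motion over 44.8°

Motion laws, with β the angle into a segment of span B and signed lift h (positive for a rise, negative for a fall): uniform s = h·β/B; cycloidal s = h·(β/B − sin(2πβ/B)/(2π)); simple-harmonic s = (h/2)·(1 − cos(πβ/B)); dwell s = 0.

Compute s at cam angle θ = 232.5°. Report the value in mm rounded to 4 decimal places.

seg 1 [0°–31.3°] dwell: s stays 0.0000
seg 2 [31.3°–150.3°] uniform, h=24: full span → s += 24 → s = 24.0000
seg 3 [150.3°–280.9°] cycloidal, h=30: θ=232.5° here. β=82.2, B=130.6. 30·(0.6294 − sin(2π·0.6294)/(2π)) = 22.3504 → s = 46.3504

46.3504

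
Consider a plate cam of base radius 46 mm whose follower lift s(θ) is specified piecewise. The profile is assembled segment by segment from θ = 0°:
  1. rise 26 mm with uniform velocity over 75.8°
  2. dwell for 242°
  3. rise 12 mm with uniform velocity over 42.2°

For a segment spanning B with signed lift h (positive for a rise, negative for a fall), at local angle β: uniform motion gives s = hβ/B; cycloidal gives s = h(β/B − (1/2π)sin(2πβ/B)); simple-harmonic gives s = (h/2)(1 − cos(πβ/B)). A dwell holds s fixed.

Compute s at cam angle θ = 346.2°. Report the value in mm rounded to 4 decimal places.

seg 1 [0°–75.8°] uniform, h=26: full span → s += 26 → s = 26.0000
seg 2 [75.8°–317.8°] dwell: s stays 26.0000
seg 3 [317.8°–360°] uniform, h=12: θ=346.2° here. β=28.4, B=42.2. 12·28.4/42.2 = 8.0758 → s = 34.0758

34.0758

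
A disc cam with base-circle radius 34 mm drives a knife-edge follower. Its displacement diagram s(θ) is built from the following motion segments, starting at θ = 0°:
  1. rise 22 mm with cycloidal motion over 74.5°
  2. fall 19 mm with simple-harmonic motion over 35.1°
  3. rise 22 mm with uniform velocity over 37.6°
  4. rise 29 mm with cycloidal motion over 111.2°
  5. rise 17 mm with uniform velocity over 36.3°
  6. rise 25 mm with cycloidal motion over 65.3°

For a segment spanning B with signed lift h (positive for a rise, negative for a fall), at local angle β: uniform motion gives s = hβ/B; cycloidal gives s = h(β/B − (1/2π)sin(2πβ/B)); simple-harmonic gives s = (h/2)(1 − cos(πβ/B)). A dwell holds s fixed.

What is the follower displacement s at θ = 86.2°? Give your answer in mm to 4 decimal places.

seg 1 [0°–74.5°] cycloidal, h=22: full span → s += 22 → s = 22.0000
seg 2 [74.5°–109.6°] simple-harmonic, h=-19: θ=86.2° here. β=11.7, B=35.1. -19/2·(1 − cos(π·0.3333)) = -4.7500 → s = 17.2500

17.2500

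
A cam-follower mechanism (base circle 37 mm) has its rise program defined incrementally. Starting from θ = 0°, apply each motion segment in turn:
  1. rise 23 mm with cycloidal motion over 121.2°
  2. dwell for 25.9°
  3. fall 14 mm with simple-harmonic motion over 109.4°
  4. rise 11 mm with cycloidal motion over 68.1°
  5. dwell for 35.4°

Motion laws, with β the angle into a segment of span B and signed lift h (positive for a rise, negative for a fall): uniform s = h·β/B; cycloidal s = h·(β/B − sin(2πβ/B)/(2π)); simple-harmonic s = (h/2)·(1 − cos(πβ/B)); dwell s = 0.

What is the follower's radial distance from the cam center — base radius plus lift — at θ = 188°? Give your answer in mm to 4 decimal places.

seg 1 [0°–121.2°] cycloidal, h=23: full span → s += 23 → s = 23.0000
seg 2 [121.2°–147.1°] dwell: s stays 23.0000
seg 3 [147.1°–256.5°] simple-harmonic, h=-14: θ=188° here. β=40.9, B=109.4. -14/2·(1 − cos(π·0.3739)) = -4.2980 → s = 18.7020
radial distance = base radius + s = 37 + 18.7020 = 55.7020

55.7020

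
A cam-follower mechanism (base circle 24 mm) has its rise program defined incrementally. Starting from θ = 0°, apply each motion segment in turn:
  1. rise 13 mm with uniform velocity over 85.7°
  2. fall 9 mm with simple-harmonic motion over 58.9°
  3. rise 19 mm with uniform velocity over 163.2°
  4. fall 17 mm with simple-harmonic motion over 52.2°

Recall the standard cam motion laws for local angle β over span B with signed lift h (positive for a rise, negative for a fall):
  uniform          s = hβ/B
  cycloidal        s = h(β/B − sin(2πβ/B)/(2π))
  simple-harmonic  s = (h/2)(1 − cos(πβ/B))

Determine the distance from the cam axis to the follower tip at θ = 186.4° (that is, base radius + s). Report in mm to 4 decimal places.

seg 1 [0°–85.7°] uniform, h=13: full span → s += 13 → s = 13.0000
seg 2 [85.7°–144.6°] simple-harmonic, h=-9: full span → s += -9 → s = 4.0000
seg 3 [144.6°–307.8°] uniform, h=19: θ=186.4° here. β=41.8, B=163.2. 19·41.8/163.2 = 4.8664 → s = 8.8664
radial distance = base radius + s = 24 + 8.8664 = 32.8664

32.8664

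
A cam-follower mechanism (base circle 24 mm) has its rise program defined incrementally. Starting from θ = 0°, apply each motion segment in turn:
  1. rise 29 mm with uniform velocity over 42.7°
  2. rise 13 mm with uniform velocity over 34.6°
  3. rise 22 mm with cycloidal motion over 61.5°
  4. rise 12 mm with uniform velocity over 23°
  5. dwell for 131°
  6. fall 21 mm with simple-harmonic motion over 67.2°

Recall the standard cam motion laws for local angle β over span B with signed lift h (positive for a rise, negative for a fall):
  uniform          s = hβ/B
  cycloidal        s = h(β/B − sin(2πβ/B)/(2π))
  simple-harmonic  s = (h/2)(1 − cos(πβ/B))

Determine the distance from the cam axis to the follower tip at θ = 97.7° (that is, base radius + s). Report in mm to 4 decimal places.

seg 1 [0°–42.7°] uniform, h=29: full span → s += 29 → s = 29.0000
seg 2 [42.7°–77.3°] uniform, h=13: full span → s += 13 → s = 42.0000
seg 3 [77.3°–138.8°] cycloidal, h=22: θ=97.7° here. β=20.4, B=61.5. 22·(0.3317 − sin(2π·0.3317)/(2π)) = 4.2475 → s = 46.2475
radial distance = base radius + s = 24 + 46.2475 = 70.2475

70.2475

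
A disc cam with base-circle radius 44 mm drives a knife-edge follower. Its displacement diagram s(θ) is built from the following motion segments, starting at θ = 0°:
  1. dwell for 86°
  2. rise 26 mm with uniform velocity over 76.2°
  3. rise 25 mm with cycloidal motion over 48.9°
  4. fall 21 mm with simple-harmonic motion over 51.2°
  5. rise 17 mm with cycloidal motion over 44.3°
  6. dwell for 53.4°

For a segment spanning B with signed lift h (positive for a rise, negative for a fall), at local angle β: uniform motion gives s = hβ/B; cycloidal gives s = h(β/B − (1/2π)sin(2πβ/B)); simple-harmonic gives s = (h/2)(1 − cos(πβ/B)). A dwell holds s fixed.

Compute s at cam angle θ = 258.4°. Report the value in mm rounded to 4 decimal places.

seg 1 [0°–86°] dwell: s stays 0.0000
seg 2 [86°–162.2°] uniform, h=26: full span → s += 26 → s = 26.0000
seg 3 [162.2°–211.1°] cycloidal, h=25: full span → s += 25 → s = 51.0000
seg 4 [211.1°–262.3°] simple-harmonic, h=-21: θ=258.4° here. β=47.3, B=51.2. -21/2·(1 − cos(π·0.9238)) = -20.7008 → s = 30.2992

30.2992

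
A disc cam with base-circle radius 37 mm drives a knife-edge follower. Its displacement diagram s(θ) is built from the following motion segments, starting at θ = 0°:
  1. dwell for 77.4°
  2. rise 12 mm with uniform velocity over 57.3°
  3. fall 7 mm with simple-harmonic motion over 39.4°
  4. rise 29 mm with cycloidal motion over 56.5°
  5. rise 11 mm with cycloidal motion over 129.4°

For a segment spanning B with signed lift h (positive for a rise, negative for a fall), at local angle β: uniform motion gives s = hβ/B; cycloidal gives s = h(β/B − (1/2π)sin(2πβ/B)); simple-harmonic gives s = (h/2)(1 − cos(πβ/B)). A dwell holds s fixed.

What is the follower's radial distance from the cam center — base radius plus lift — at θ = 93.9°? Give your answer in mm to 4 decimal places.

seg 1 [0°–77.4°] dwell: s stays 0.0000
seg 2 [77.4°–134.7°] uniform, h=12: θ=93.9° here. β=16.5, B=57.3. 12·16.5/57.3 = 3.4555 → s = 3.4555
radial distance = base radius + s = 37 + 3.4555 = 40.4555

40.4555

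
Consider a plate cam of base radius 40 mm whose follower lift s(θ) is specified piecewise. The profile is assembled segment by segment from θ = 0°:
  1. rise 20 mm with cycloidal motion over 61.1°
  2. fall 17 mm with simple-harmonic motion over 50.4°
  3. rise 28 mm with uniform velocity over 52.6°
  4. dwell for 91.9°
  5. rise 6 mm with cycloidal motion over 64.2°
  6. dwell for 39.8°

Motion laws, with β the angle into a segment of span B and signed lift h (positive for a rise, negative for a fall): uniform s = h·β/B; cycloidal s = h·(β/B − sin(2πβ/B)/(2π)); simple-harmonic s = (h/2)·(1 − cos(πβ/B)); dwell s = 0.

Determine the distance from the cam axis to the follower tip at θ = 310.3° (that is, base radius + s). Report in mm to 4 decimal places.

seg 1 [0°–61.1°] cycloidal, h=20: full span → s += 20 → s = 20.0000
seg 2 [61.1°–111.5°] simple-harmonic, h=-17: full span → s += -17 → s = 3.0000
seg 3 [111.5°–164.1°] uniform, h=28: full span → s += 28 → s = 31.0000
seg 4 [164.1°–256°] dwell: s stays 31.0000
seg 5 [256°–320.2°] cycloidal, h=6: θ=310.3° here. β=54.3, B=64.2. 6·(0.8458 − sin(2π·0.8458)/(2π)) = 5.8619 → s = 36.8619
radial distance = base radius + s = 40 + 36.8619 = 76.8619

76.8619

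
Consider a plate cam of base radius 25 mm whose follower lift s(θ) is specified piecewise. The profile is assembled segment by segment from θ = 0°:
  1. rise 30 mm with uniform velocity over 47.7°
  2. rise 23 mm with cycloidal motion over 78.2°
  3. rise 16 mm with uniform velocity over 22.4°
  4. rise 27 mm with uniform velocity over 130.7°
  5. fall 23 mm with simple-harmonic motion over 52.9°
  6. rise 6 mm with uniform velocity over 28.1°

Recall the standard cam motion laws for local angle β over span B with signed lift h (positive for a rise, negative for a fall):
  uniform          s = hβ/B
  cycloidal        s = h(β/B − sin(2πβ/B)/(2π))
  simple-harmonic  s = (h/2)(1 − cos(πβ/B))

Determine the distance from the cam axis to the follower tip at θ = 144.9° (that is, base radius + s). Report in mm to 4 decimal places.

seg 1 [0°–47.7°] uniform, h=30: full span → s += 30 → s = 30.0000
seg 2 [47.7°–125.9°] cycloidal, h=23: full span → s += 23 → s = 53.0000
seg 3 [125.9°–148.3°] uniform, h=16: θ=144.9° here. β=19, B=22.4. 16·19/22.4 = 13.5714 → s = 66.5714
radial distance = base radius + s = 25 + 66.5714 = 91.5714

91.5714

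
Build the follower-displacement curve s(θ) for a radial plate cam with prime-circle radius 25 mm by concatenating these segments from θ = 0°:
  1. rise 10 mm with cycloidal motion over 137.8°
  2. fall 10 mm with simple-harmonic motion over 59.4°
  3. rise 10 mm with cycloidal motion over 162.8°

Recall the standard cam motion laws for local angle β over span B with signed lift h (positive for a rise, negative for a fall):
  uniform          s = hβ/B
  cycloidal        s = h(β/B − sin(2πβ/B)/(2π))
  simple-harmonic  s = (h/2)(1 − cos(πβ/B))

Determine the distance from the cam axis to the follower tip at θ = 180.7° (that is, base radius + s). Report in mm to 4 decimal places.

seg 1 [0°–137.8°] cycloidal, h=10: full span → s += 10 → s = 10.0000
seg 2 [137.8°–197.2°] simple-harmonic, h=-10: θ=180.7° here. β=42.9, B=59.4. -10/2·(1 − cos(π·0.7222)) = -8.2139 → s = 1.7861
radial distance = base radius + s = 25 + 1.7861 = 26.7861

26.7861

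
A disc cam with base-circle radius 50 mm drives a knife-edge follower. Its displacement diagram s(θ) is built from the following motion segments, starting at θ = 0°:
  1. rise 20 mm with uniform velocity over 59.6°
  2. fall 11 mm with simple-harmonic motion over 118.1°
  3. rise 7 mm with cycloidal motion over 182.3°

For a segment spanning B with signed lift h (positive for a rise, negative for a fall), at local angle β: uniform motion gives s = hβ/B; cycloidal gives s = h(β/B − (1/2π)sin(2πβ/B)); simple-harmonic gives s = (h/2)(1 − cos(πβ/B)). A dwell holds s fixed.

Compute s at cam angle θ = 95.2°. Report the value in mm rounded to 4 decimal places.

seg 1 [0°–59.6°] uniform, h=20: full span → s += 20 → s = 20.0000
seg 2 [59.6°–177.7°] simple-harmonic, h=-11: θ=95.2° here. β=35.6, B=118.1. -11/2·(1 − cos(π·0.3014)) = -2.2873 → s = 17.7127

17.7127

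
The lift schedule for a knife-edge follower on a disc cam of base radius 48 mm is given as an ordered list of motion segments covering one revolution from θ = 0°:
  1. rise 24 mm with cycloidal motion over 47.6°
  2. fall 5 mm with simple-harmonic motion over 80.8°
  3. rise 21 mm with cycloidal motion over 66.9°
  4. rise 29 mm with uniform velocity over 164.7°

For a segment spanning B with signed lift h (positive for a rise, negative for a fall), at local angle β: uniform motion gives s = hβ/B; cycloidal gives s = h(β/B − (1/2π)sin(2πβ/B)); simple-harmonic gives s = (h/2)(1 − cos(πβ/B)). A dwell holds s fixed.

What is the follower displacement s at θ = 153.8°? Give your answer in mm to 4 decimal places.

seg 1 [0°–47.6°] cycloidal, h=24: full span → s += 24 → s = 24.0000
seg 2 [47.6°–128.4°] simple-harmonic, h=-5: full span → s += -5 → s = 19.0000
seg 3 [128.4°–195.3°] cycloidal, h=21: θ=153.8° here. β=25.4, B=66.9. 21·(0.3797 − sin(2π·0.3797)/(2π)) = 5.6801 → s = 24.6801

24.6801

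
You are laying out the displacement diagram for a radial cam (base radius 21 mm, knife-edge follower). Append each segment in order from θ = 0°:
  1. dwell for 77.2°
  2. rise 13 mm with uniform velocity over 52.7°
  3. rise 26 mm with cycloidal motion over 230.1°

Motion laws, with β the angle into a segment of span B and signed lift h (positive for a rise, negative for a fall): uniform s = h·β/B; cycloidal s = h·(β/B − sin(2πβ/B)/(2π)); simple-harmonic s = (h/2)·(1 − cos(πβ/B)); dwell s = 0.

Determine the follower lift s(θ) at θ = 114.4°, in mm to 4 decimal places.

seg 1 [0°–77.2°] dwell: s stays 0.0000
seg 2 [77.2°–129.9°] uniform, h=13: θ=114.4° here. β=37.2, B=52.7. 13·37.2/52.7 = 9.1765 → s = 9.1765

9.1765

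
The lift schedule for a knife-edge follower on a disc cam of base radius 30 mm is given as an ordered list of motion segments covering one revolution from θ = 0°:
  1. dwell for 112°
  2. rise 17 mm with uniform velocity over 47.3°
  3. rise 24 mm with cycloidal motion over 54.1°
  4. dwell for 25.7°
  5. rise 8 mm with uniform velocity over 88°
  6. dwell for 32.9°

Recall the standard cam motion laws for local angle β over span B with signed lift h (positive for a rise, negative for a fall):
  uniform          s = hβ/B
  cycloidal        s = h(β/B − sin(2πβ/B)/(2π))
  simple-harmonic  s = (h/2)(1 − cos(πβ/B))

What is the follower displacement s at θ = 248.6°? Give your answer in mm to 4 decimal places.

seg 1 [0°–112°] dwell: s stays 0.0000
seg 2 [112°–159.3°] uniform, h=17: full span → s += 17 → s = 17.0000
seg 3 [159.3°–213.4°] cycloidal, h=24: full span → s += 24 → s = 41.0000
seg 4 [213.4°–239.1°] dwell: s stays 41.0000
seg 5 [239.1°–327.1°] uniform, h=8: θ=248.6° here. β=9.5, B=88. 8·9.5/88 = 0.8636 → s = 41.8636

41.8636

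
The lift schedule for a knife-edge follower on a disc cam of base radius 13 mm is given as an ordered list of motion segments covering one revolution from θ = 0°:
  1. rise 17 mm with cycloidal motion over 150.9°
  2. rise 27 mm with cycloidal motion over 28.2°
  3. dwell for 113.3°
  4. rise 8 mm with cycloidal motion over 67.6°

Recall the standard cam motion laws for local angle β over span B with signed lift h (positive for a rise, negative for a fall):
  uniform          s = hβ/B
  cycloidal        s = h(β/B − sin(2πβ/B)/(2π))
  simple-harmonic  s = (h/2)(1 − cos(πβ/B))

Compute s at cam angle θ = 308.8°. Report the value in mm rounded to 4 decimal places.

seg 1 [0°–150.9°] cycloidal, h=17: full span → s += 17 → s = 17.0000
seg 2 [150.9°–179.1°] cycloidal, h=27: full span → s += 27 → s = 44.0000
seg 3 [179.1°–292.4°] dwell: s stays 44.0000
seg 4 [292.4°–360°] cycloidal, h=8: θ=308.8° here. β=16.4, B=67.6. 8·(0.2426 − sin(2π·0.2426)/(2π)) = 0.6690 → s = 44.6690

44.6690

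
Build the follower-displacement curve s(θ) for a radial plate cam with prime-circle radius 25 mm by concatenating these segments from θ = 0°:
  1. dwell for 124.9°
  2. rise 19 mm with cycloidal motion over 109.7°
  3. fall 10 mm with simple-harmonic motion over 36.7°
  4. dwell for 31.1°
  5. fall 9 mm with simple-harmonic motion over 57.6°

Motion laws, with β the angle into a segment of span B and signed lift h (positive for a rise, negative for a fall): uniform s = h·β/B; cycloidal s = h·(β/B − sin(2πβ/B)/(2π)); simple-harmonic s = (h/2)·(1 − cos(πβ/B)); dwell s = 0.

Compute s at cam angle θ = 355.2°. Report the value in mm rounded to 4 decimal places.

seg 1 [0°–124.9°] dwell: s stays 0.0000
seg 2 [124.9°–234.6°] cycloidal, h=19: full span → s += 19 → s = 19.0000
seg 3 [234.6°–271.3°] simple-harmonic, h=-10: full span → s += -10 → s = 9.0000
seg 4 [271.3°–302.4°] dwell: s stays 9.0000
seg 5 [302.4°–360°] simple-harmonic, h=-9: θ=355.2° here. β=52.8, B=57.6. -9/2·(1 − cos(π·0.9167)) = -8.8467 → s = 0.1533

0.1533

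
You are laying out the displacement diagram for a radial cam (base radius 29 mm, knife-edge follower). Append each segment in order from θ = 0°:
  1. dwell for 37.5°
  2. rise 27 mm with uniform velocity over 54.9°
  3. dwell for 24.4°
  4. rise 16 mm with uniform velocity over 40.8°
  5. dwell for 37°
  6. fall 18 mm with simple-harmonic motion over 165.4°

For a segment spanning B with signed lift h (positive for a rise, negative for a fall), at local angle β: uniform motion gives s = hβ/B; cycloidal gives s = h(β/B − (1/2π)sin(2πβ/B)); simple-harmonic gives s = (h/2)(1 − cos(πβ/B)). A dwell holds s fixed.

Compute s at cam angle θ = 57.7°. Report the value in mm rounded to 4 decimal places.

seg 1 [0°–37.5°] dwell: s stays 0.0000
seg 2 [37.5°–92.4°] uniform, h=27: θ=57.7° here. β=20.2, B=54.9. 27·20.2/54.9 = 9.9344 → s = 9.9344

9.9344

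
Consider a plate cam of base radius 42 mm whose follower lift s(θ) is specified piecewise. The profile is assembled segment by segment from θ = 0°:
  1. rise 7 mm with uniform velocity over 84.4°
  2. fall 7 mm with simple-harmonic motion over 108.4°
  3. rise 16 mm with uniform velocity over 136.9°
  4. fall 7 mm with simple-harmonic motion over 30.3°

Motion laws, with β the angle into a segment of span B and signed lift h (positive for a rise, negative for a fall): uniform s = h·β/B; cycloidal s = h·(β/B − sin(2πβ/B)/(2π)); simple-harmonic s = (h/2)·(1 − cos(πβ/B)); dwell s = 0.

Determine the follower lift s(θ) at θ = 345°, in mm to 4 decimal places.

seg 1 [0°–84.4°] uniform, h=7: full span → s += 7 → s = 7.0000
seg 2 [84.4°–192.8°] simple-harmonic, h=-7: full span → s += -7 → s = 0.0000
seg 3 [192.8°–329.7°] uniform, h=16: full span → s += 16 → s = 16.0000
seg 4 [329.7°–360°] simple-harmonic, h=-7: θ=345° here. β=15.3, B=30.3. -7/2·(1 − cos(π·0.5050)) = -3.5544 → s = 12.4456

12.4456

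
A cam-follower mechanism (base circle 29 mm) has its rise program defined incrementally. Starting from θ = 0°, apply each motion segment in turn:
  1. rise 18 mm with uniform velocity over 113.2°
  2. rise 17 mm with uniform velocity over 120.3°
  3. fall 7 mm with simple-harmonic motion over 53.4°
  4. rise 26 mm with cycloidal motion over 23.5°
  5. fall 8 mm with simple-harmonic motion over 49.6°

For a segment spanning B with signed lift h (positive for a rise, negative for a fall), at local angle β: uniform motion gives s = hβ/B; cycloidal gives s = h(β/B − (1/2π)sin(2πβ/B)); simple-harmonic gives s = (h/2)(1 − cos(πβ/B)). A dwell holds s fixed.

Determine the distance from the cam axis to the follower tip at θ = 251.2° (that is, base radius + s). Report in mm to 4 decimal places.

seg 1 [0°–113.2°] uniform, h=18: full span → s += 18 → s = 18.0000
seg 2 [113.2°–233.5°] uniform, h=17: full span → s += 17 → s = 35.0000
seg 3 [233.5°–286.9°] simple-harmonic, h=-7: θ=251.2° here. β=17.7, B=53.4. -7/2·(1 − cos(π·0.3315)) = -1.7322 → s = 33.2678
radial distance = base radius + s = 29 + 33.2678 = 62.2678

62.2678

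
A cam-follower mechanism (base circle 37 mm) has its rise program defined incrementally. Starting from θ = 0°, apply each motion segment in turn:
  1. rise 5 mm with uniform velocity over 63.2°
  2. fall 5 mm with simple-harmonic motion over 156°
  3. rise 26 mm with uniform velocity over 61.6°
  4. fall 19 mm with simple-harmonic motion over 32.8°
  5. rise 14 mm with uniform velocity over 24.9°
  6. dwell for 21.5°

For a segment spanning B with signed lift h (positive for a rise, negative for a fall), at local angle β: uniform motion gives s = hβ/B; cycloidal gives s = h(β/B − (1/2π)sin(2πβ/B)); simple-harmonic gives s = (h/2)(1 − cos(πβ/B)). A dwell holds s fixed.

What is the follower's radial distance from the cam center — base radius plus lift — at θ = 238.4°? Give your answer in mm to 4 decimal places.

seg 1 [0°–63.2°] uniform, h=5: full span → s += 5 → s = 5.0000
seg 2 [63.2°–219.2°] simple-harmonic, h=-5: full span → s += -5 → s = 0.0000
seg 3 [219.2°–280.8°] uniform, h=26: θ=238.4° here. β=19.2, B=61.6. 26·19.2/61.6 = 8.1039 → s = 8.1039
radial distance = base radius + s = 37 + 8.1039 = 45.1039

45.1039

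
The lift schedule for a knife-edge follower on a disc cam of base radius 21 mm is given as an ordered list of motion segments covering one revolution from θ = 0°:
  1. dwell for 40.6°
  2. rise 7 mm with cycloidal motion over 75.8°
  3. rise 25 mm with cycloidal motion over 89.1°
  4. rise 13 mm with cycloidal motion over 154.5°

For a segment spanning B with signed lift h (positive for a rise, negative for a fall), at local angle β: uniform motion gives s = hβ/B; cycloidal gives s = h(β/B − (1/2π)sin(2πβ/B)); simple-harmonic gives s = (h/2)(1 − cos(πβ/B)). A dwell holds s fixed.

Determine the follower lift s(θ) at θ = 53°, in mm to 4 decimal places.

seg 1 [0°–40.6°] dwell: s stays 0.0000
seg 2 [40.6°–116.4°] cycloidal, h=7: θ=53° here. β=12.4, B=75.8. 7·(0.1636 − sin(2π·0.1636)/(2π)) = 0.1912 → s = 0.1912

0.1912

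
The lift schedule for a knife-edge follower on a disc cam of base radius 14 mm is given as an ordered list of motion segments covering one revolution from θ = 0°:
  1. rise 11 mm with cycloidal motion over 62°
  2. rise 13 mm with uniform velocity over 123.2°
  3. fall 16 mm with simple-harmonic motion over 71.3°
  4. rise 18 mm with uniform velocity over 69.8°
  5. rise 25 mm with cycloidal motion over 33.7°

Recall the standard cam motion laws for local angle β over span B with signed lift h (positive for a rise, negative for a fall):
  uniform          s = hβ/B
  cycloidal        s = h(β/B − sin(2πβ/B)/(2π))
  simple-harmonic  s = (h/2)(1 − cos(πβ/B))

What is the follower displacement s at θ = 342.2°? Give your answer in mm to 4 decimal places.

seg 1 [0°–62°] cycloidal, h=11: full span → s += 11 → s = 11.0000
seg 2 [62°–185.2°] uniform, h=13: full span → s += 13 → s = 24.0000
seg 3 [185.2°–256.5°] simple-harmonic, h=-16: full span → s += -16 → s = 8.0000
seg 4 [256.5°–326.3°] uniform, h=18: full span → s += 18 → s = 26.0000
seg 5 [326.3°–360°] cycloidal, h=25: θ=342.2° here. β=15.9, B=33.7. 25·(0.4718 − sin(2π·0.4718)/(2π)) = 11.0942 → s = 37.0942

37.0942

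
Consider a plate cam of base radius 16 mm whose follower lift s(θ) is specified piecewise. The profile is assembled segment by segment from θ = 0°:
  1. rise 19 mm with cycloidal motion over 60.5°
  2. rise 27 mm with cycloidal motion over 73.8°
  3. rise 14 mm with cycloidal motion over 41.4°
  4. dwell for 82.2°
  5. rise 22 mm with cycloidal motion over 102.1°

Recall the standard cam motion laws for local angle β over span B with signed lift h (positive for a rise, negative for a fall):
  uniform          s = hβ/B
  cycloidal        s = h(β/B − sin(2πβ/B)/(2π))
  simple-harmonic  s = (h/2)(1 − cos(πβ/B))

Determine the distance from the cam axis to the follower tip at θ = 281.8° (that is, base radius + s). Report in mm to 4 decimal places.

seg 1 [0°–60.5°] cycloidal, h=19: full span → s += 19 → s = 19.0000
seg 2 [60.5°–134.3°] cycloidal, h=27: full span → s += 27 → s = 46.0000
seg 3 [134.3°–175.7°] cycloidal, h=14: full span → s += 14 → s = 60.0000
seg 4 [175.7°–257.9°] dwell: s stays 60.0000
seg 5 [257.9°–360°] cycloidal, h=22: θ=281.8° here. β=23.9, B=102.1. 22·(0.2341 − sin(2π·0.2341)/(2π)) = 1.6659 → s = 61.6659
radial distance = base radius + s = 16 + 61.6659 = 77.6659

77.6659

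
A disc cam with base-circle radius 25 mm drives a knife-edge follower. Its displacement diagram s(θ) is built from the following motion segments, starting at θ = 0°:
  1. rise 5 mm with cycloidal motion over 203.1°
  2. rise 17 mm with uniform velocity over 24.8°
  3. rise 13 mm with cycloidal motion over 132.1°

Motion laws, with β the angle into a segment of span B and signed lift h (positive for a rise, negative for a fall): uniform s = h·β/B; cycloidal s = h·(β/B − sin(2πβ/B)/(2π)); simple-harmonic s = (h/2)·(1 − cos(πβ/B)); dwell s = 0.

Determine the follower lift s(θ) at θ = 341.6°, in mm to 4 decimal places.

seg 1 [0°–203.1°] cycloidal, h=5: full span → s += 5 → s = 5.0000
seg 2 [203.1°–227.9°] uniform, h=17: full span → s += 17 → s = 22.0000
seg 3 [227.9°–360°] cycloidal, h=13: θ=341.6° here. β=113.7, B=132.1. 13·(0.8607 − sin(2π·0.8607)/(2π)) = 12.7775 → s = 34.7775

34.7775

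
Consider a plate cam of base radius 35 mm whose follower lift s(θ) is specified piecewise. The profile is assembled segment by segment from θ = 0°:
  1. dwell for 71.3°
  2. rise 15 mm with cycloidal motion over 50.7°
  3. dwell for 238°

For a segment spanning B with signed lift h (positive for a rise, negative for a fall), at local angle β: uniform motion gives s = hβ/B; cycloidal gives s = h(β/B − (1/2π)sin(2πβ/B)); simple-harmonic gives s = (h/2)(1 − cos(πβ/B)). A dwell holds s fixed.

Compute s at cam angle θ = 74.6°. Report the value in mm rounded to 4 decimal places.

seg 1 [0°–71.3°] dwell: s stays 0.0000
seg 2 [71.3°–122°] cycloidal, h=15: θ=74.6° here. β=3.3, B=50.7. 15·(0.0651 − sin(2π·0.0651)/(2π)) = 0.0270 → s = 0.0270

0.0270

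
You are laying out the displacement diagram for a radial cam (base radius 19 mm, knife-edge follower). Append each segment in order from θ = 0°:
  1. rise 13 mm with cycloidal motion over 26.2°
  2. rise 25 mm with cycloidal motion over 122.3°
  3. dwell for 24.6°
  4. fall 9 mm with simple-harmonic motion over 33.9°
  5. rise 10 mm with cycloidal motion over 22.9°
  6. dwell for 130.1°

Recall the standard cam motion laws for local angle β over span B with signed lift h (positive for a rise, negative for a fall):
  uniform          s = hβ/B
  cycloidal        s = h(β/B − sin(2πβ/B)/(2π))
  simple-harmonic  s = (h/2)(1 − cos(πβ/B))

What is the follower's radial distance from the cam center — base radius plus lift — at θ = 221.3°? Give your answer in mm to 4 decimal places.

seg 1 [0°–26.2°] cycloidal, h=13: full span → s += 13 → s = 13.0000
seg 2 [26.2°–148.5°] cycloidal, h=25: full span → s += 25 → s = 38.0000
seg 3 [148.5°–173.1°] dwell: s stays 38.0000
seg 4 [173.1°–207°] simple-harmonic, h=-9: full span → s += -9 → s = 29.0000
seg 5 [207°–229.9°] cycloidal, h=10: θ=221.3° here. β=14.3, B=22.9. 10·(0.6245 − sin(2π·0.6245)/(2π)) = 7.3661 → s = 36.3661
radial distance = base radius + s = 19 + 36.3661 = 55.3661

55.3661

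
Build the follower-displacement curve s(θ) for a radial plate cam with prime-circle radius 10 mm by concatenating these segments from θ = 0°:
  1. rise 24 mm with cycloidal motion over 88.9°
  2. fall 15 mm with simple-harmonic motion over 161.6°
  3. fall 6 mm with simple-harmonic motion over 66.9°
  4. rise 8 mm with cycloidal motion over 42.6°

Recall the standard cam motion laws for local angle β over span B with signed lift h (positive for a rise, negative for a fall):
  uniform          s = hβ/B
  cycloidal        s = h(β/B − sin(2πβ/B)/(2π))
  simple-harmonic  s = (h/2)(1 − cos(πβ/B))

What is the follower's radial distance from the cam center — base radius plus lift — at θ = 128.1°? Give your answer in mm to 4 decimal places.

seg 1 [0°–88.9°] cycloidal, h=24: full span → s += 24 → s = 24.0000
seg 2 [88.9°–250.5°] simple-harmonic, h=-15: θ=128.1° here. β=39.2, B=161.6. -15/2·(1 − cos(π·0.2426)) = -2.0744 → s = 21.9256
radial distance = base radius + s = 10 + 21.9256 = 31.9256

31.9256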